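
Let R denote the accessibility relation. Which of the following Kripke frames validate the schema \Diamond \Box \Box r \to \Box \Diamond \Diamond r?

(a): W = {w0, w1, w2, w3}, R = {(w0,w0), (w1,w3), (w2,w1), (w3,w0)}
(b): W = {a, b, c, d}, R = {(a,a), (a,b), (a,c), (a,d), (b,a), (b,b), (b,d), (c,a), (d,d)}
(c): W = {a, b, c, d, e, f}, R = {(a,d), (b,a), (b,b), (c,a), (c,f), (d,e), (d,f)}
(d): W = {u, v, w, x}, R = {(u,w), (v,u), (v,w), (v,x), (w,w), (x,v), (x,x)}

(a), (b), (d)

The schema corresponds to a generalized confluence (Geach) condition: \forall x \forall y \forall z ((xRy \wedge xRz) \to \exists w (y R^2 w \wedge z R^2 w)).
(a): ✓.
(b): ✓.
(c): fails — aRd, aRd but no w with dR²w and dR²w.
(d): ✓.
Valid on: (a), (b), (d).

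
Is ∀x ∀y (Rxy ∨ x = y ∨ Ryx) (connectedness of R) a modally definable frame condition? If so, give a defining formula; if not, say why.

Not modally definable

Modal frame validity is preserved under disjoint unions.
Take 2 disjoint single-world reflexive frames: each is trivially connected, but their disjoint union has 2 worlds with no edge between distinct components, so it is not connected.
Hence connectedness of R is not modally definable.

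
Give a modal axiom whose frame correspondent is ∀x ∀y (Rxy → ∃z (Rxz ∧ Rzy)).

□□ψ → □ψ

A defining formula is □□ψ → □ψ (the C4 axiom).
Suppose □□ψ→□ψ is valid. Take Rxy and set V(ψ)={w : xR²w}. Then □□ψ at x, so □ψ at x, so ψ at y, i.e. ∃z(Rxz∧Rzy).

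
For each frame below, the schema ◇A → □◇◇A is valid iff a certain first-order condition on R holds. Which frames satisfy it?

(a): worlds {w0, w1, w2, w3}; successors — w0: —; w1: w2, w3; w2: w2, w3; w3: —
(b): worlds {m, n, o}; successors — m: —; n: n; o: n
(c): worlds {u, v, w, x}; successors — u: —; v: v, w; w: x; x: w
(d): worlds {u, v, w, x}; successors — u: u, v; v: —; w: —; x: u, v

This is the axiom for a generalized confluence (Geach) condition; its first-order frame correspondent is ∀x ∀y ∀z ((xRy ∧ xRz) → ∃w (y = w ∧ zR²w)).
(a): fails — w1Rw2, w1Rw3 but no w with w2=w and w3R²w.
(b): satisfies the condition.
(c): fails — vRv, vRw but no t with v=t and wR²t.
(d): fails — uRu, uRv but no t with u=t and vR²t.

(b)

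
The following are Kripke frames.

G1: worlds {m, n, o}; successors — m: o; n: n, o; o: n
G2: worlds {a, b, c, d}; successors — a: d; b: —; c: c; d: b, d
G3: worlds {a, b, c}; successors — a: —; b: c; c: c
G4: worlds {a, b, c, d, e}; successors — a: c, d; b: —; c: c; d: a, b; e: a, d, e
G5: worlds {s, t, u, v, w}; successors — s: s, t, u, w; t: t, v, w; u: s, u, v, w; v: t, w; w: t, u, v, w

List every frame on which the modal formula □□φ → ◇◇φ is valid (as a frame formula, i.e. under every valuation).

G1, G5

Frame correspondent (Sahlqvist): ∀x ∃w (xR²w ∧ xR²w) — i.e. a generalized confluence (Geach) condition.
G1: holds.
G2: fails — at b but no w with bR²w and bR²w.
G3: fails — at a but no w with aR²w and aR²w.
G4: fails — at b but no w with bR²w and bR²w.
G5: holds.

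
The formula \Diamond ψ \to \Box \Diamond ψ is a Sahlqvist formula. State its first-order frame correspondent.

Suppose ◇ψ→□◇ψ is valid. Take Rxy, Rxz and set V(ψ)={y}. Then ◇ψ at x, so □◇ψ at x, so ◇ψ at z, so some w with Rzw has ψ; w=y, i.e. Rzy. By symmetry of the argument, Ryz.
The converse is a direct semantic check.
So the correspondent is the Euclidean property.

The Euclidean property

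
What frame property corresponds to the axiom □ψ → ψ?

Reflexivity

Suppose □ψ→ψ is valid. At any x set V(ψ)={w : Rxw}. Then □ψ holds at x, so ψ holds at x, i.e. Rxx.
The converse is a direct semantic check.
Frame condition: ∀x Rxx.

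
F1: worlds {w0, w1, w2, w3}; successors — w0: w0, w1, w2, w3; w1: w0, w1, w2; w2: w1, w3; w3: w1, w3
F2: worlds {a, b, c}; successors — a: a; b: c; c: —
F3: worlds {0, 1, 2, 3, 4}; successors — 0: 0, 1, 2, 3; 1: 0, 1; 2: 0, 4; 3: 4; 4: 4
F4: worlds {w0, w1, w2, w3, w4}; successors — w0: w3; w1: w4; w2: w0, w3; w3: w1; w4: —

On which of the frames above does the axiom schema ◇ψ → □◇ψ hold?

none

The schema corresponds to the Euclidean property: ∀x ∀y ∀z (Rxy ∧ Rxz → Ryz).
F1: fails — Rw0w1 and Rw0w3 but not Rw1w3.
F2: fails — Rbc and Rbc but not Rcc.
F3: fails — R02 and R02 but not R22.
F4: fails — Rw0w3 and Rw0w3 but not Rw3w3.
Valid on no frame.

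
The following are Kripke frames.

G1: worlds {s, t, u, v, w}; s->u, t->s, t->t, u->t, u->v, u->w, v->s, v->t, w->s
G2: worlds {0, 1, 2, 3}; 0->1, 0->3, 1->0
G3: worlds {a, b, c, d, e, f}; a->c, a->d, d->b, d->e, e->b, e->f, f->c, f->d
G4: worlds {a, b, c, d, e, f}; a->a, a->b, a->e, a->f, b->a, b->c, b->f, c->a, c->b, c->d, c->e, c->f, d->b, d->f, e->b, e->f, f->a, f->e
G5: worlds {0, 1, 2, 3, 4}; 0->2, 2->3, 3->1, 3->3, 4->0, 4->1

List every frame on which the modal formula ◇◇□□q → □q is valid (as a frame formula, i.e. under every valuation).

none

Frame correspondent (Sahlqvist): ∀x ∀y ∀z ((xR²y ∧ xRz) → ∃w (yR²w ∧ z = w)) — i.e. a generalized confluence (Geach) condition.
G1: fails — tR²s, tRs but no w* with sR²w* and s=w*.
G2: fails — 0R²0, 0R1 but no w with 0R²w and 1=w.
G3: fails — aR²b, aRc but no w with bR²w and c=w.
G4: fails — aR²e, aRb but no w with eR²w and b=w.
G5: fails — 0R²3, 0R2 but no w with 3R²w and 2=w.
Valid on no frame.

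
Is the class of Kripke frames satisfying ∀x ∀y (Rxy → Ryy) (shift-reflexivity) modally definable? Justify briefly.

The condition is shift-reflexivity. A defining modal formula is □(□q → q).
Suppose □(□q→q) is valid. Take Rxy and set V(q)={w : Ryw}. Then at y, □q holds; since □(□q→q) at x, □q→q at y, so q at y, i.e. Ryy.

Definable; □(□q → q) defines it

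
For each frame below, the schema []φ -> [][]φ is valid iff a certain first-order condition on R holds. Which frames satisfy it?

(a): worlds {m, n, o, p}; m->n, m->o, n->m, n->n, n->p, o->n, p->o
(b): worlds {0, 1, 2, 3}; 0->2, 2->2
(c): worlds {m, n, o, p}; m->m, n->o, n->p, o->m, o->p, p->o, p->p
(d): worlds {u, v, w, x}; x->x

The schema corresponds to transitivity: forall x forall y forall z (Rxy & Ryz -> Rxz).
(a): fails — Ron and Rnm but not Rom.
(b): condition met.
(c): fails — Rop and Rpo but not Roo.
(d): condition met.

(b), (d)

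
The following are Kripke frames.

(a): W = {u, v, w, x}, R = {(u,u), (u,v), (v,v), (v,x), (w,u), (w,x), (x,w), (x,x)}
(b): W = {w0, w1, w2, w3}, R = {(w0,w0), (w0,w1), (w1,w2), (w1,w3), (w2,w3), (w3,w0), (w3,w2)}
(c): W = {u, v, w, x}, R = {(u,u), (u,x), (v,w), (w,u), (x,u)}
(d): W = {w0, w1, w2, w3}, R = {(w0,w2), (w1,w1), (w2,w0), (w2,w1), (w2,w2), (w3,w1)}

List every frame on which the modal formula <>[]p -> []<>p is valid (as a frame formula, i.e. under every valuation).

The schema corresponds to convergence: forall x forall y forall z (Rxy & Rxz -> exists w (Ryw & Rzw)).
(a): fails — Rwu and Rwx but u and x have no common successor.
(b): fails — Rw0w1 and Rw0w0 but w1 and w0 have no common successor.
(c): ✓.
(d): fails — Rw2w1 and Rw2w0 but w1 and w0 have no common successor.
Valid on: (c).

(c)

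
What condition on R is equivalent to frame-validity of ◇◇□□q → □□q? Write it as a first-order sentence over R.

This is a Sahlqvist (Geach-type) schema ◇^2□^2q → □^2◇^0q.
Minimal-valuation argument: fix x; take any y with xR^2y and any z with xR^2z. Set V(q) to the set of worlds R-reachable from y in exactly 2 steps. Then □^2q holds at y, so the antecedent holds at x; validity forces ◇^0q at z, giving a w with zR^0w and yR^2w.
First-order correspondent: ∀x ∀y ∀z ((xR²y ∧ xR²z) → ∃w (yR²w ∧ z = w)).

∀x ∀y ∀z ((xR²y ∧ xR²z) → ∃w (yR²w ∧ z = w))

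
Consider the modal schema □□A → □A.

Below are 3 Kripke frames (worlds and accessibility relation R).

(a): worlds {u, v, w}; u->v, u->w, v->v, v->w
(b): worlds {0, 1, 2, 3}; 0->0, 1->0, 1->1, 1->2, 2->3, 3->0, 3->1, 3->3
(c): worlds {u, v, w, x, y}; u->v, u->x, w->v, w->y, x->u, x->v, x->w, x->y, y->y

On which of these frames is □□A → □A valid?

(a), (b)

The schema corresponds to density: ∀x ∀y (Rxy → ∃z (Rxz ∧ Rzy)).
(a): satisfies the condition.
(b): satisfies the condition.
(c): fails — Rxw but no z with Rxz and Rzw.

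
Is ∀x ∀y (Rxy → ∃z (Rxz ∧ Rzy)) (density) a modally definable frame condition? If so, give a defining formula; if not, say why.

The condition is density. A defining modal formula is □□r → □r.
Suppose □□r→□r is valid. Take Rxy and set V(r)={w : xR²w}. Then □□r at x, so □r at x, so r at y, i.e. ∃z(Rxz∧Rzy).

Yes — defined by □□r → □r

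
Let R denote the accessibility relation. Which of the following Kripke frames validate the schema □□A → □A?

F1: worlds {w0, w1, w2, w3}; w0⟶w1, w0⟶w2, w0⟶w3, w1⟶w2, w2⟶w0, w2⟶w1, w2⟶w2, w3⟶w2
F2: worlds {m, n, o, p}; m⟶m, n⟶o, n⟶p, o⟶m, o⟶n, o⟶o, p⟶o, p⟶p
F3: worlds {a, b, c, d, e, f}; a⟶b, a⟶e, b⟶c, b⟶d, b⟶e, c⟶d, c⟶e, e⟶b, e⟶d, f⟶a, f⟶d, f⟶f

F2

Frame correspondent (Sahlqvist): ∀x ∀y (Rxy → ∃z (Rxz ∧ Rzy)) — i.e. density.
F1: fails — Rw0w3 but no z with Rw0z and Rzw3.
F2: condition met.
F3: fails — Rbc but no z with Rbz and Rzc.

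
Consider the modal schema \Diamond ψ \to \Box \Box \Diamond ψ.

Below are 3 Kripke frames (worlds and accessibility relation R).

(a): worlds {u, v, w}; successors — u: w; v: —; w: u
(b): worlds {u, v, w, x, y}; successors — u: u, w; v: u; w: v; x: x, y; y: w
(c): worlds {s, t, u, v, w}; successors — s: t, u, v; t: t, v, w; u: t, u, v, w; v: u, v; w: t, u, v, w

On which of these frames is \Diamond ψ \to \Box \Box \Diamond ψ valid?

Frame correspondent (Sahlqvist): \forall x \forall y \forall z ((xRy \wedge x R^2 z) \to \exists w (y = w \wedge zRw)) — i.e. a generalized confluence (Geach) condition.
(a): condition met.
(b): fails — uRu, uR²w but no t with u=t and wRt.
(c): fails — sRt, sR²v but no w* with t=w* and vRw*.

(a)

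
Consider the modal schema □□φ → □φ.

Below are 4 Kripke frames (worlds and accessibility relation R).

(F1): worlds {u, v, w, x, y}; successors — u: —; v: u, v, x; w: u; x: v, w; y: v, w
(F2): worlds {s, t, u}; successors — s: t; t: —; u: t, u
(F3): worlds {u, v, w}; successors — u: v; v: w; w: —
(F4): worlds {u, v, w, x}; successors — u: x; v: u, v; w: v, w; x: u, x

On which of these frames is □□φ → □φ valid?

(F4)

This is the axiom for density; its first-order frame correspondent is ∀x ∀y (Rxy → ∃z (Rxz ∧ Rzy)).
(F1): fails — Rxw but no z with Rxz and Rzw.
(F2): fails — Rst but no z with Rsz and Rzt.
(F3): fails — Ruv but no z with Ruz and Rzv.
(F4): condition met.
Valid on: (F4).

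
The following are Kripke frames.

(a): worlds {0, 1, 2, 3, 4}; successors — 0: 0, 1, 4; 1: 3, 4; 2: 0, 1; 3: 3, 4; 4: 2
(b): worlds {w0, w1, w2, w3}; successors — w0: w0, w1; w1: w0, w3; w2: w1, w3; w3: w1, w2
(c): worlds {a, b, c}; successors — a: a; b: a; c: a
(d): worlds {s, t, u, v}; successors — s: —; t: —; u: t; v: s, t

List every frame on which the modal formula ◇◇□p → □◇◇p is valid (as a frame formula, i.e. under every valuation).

This is the axiom for a generalized confluence (Geach) condition; its first-order frame correspondent is ∀x ∀y ∀z ((xR²y ∧ xRz) → ∃w (yRw ∧ zR²w)).
(a): fails — 0R²1, 0R4 but no w with 1Rw and 4R²w.
(b): holds.
(c): holds.
(d): holds.
Valid on: (b), (c), (d).

(b), (c), (d)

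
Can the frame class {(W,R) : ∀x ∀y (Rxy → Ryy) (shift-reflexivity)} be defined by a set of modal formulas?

Definable; □(□r → r) defines it

Yes: it is shift-reflexivity, defined by the T□ schema □(□r → r).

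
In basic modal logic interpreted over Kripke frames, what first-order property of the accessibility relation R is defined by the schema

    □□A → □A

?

Suppose □□A→□A is valid. Take Rxy and set V(A)={w : xR²w}. Then □□A at x, so □A at x, so A at y, i.e. ∃z(Rxz∧Rzy).

density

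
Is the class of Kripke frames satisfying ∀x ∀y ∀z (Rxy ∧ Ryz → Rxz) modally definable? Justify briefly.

Yes, by □p → □□p

The condition is transitivity. A defining modal formula is □p → □□p.
Suppose □p→□□p is valid. Take Rxy, Ryz and set V(p)={w : Rxw}. Then □p at x, so □□p at x, so □p at y, so p at z, i.e. Rxz.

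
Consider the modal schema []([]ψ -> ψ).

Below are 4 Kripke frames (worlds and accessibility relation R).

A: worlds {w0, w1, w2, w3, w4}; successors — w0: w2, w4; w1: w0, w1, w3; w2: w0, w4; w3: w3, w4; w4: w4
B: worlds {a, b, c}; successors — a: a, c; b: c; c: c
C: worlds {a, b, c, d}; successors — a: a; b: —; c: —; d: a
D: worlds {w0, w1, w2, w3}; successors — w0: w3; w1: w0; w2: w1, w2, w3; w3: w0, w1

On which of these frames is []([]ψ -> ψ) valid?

The schema corresponds to shift-reflexivity: forall x forall y (Rxy -> Ryy).
A: fails — Rw1w0 but not Rw0w0.
B: ✓.
C: ✓.
D: fails — Rw1w0 but not Rw0w0.
Valid on: B, C.

B, C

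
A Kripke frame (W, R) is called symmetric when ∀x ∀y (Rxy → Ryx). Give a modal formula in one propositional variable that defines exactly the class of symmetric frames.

The condition is symmetry. The B schema r → □◇r defines it.
Suppose r→□◇r is valid. Take Rxy and set V(r)={x}. Then r at x, so □◇r at x, so ◇r at y, so some z with Ryz has r; z=x, i.e. Ryx.

r → □◇r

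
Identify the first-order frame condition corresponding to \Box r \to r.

reflexivity

This is the T axiom.
It corresponds to reflexivity: \forall x Rxx.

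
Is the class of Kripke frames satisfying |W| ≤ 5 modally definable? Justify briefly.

No — not modally definable

If a class were modally definable it would be closed under disjoint unions (Goldblatt–Thomason).
Any modal formula valid on each of 6 disjoint one-world frames is valid on their disjoint union (validity is preserved under disjoint unions). Each one-world frame has |W|=1≤5, but the union has |W|=6.
So the class is not modally definable.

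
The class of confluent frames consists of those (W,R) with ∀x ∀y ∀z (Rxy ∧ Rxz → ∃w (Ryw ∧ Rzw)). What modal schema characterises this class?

◇□p → □◇p

A defining formula is ◇□p → □◇p (the .2 axiom).
Suppose ◇□p→□◇p is valid. Take Rxy, Rxz and set V(p)={w : Ryw}. Then □p at y so ◇□p at x, so □◇p at x, so ◇p at z, giving w with Rzw and Ryw.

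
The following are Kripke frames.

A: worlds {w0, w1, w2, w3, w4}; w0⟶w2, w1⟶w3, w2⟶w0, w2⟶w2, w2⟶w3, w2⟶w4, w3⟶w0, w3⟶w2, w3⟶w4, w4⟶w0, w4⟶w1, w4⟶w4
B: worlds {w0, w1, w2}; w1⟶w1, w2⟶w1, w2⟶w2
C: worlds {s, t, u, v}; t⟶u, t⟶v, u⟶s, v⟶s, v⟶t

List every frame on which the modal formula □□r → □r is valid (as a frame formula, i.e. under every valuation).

Frame correspondent (Sahlqvist): ∀x ∀y (Rxy → ∃z (Rxz ∧ Rzy)) — i.e. density.
A: fails — Rw1w3 but no z with Rw1z and Rzw3.
B: condition met.
C: fails — Rtv but no z with Rtz and Rzv.
Valid on: B.

B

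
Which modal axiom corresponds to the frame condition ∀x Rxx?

□s → s

A defining formula is □s → s (the T axiom).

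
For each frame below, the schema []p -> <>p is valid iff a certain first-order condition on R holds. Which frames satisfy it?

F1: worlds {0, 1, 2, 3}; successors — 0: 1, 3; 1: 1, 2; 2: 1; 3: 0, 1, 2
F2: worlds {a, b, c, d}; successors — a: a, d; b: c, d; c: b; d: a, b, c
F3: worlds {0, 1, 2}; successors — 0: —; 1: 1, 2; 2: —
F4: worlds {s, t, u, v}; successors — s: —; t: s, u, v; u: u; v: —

This is the axiom for seriality; its first-order frame correspondent is forall x exists y Rxy.
F1: condition met.
F2: condition met.
F3: fails — world 0 has no successor.
F4: fails — world s has no successor.
Valid on: F1, F2.

F1, F2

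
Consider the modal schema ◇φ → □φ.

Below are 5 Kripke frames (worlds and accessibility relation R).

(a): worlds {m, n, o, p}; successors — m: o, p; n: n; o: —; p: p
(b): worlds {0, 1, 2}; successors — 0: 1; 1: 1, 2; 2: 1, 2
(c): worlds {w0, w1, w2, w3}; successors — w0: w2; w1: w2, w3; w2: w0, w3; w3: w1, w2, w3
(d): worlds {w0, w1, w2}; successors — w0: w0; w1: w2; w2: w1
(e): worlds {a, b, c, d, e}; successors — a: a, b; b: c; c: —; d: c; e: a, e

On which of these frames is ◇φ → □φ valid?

This is the axiom for partial functionality; its first-order frame correspondent is ∀x ∀y ∀z (Rxy ∧ Rxz → y = z).
(a): fails — m sees both o and p.
(b): fails — 1 sees both 1 and 2.
(c): fails — w1 sees both w2 and w3.
(d): condition met.
(e): fails — a sees both a and b.
Valid on: (d).

(d)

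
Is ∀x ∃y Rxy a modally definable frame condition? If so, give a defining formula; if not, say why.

This is a Sahlqvist condition; the D axiom □r → ◇r defines it.
Suppose □r→◇r is valid. At any x set V(r)=W. Then □r at x, so ◇r at x, so x has a successor.

Definable; □r → ◇r defines it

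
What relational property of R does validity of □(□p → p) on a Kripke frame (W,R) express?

shift-reflexivity: ∀x ∀y (Rxy → Ryy)

Suppose □(□p→p) is valid. Take Rxy and set V(p)={w : Ryw}. Then at y, □p holds; since □(□p→p) at x, □p→p at y, so p at y, i.e. Ryy.
The converse is a direct semantic check.
So the correspondent is shift-reflexivity.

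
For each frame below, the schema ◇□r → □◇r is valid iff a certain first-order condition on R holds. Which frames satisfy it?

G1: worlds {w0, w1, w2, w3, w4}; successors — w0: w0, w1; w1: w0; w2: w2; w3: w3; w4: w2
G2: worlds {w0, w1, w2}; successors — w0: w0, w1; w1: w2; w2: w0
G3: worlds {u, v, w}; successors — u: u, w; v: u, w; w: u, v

The schema corresponds to convergence: ∀x ∀y ∀z (Rxy ∧ Rxz → ∃w (Ryw ∧ Rzw)).
G1: ✓.
G2: fails — Rw0w1 and Rw0w0 but w1 and w0 have no common successor.
G3: ✓.

G1, G3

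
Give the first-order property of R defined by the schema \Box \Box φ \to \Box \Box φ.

This is a Sahlqvist (Geach-type) schema ◇^0□^2φ → □^2◇^0φ.
Minimal-valuation argument: fix x; take any y with xR^0y and any z with xR^2z. Set V(φ) to the set of worlds R-reachable from y in exactly 2 steps. Then □^2φ holds at y, so the antecedent holds at x; validity forces ◇^0φ at z, giving a w with zR^0w and yR^2w.
First-order correspondent: \forall x \forall z (x R^2 z \to \exists w (x R^2 w \wedge z = w)).

\forall x \forall z (x R^2 z \to \exists w (x R^2 w \wedge z = w))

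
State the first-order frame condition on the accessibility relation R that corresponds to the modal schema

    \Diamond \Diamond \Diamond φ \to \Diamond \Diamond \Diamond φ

\forall x \forall y (x R^3 y \to \exists w (y = w \wedge x R^3 w))

This is a Sahlqvist (Geach-type) schema ◇^3□^0φ → □^0◇^3φ.
Minimal-valuation argument: fix x; take any y with xR^3y and any z with xR^0z. Set V(φ) to the set of worlds R-reachable from y in exactly 0 steps. Then □^0φ holds at y, so the antecedent holds at x; validity forces ◇^3φ at z, giving a w with zR^3w and yR^0w.
First-order correspondent: \forall x \forall y (x R^3 y \to \exists w (y = w \wedge x R^3 w)).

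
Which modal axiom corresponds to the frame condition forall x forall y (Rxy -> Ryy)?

□(□s → s)

The condition is shift-reflexivity. The T□ schema □(□s → s) defines it.
Suppose □(□s→s) is valid. Take Rxy and set V(s)={w : Ryw}. Then at y, □s holds; since □(□s→s) at x, □s→s at y, so s at y, i.e. Ryy.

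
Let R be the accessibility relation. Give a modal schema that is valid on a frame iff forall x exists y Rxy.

A defining formula is □p → ◇p (the D axiom).

□p → ◇p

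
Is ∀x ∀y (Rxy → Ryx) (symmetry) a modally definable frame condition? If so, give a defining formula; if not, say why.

The condition is symmetry. A defining modal formula is q → □◇q.
Suppose q→□◇q is valid. Take Rxy and set V(q)={x}. Then q at x, so □◇q at x, so ◇q at y, so some z with Ryz has q; z=x, i.e. Ryx.

Yes, by q → □◇q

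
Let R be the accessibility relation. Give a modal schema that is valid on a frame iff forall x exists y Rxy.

□r → ◇r

This is seriality; the standard corresponding axiom is D: □r → ◇r.
Suppose □r→◇r is valid. At any x set V(r)=W. Then □r at x, so ◇r at x, so x has a successor.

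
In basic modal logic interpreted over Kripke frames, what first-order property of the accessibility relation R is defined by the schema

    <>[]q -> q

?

symmetry: forall x forall y (Rxy -> Ryx)

This is frame-equivalent to q → □◇q (substitute ¬q for q and contrapose).
Suppose q→□◇q is valid. Take Rxy and set V(q)={x}. Then q at x, so □◇q at x, so ◇q at y, so some z with Ryz has q; z=x, i.e. Ryx.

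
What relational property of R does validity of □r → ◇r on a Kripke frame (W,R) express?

Seriality

Suppose □r→◇r is valid. At any x set V(r)=W. Then □r at x, so ◇r at x, so x has a successor.
Conversely, any frame satisfying ∀x ∃y Rxy validates the schema.
So the correspondent is seriality.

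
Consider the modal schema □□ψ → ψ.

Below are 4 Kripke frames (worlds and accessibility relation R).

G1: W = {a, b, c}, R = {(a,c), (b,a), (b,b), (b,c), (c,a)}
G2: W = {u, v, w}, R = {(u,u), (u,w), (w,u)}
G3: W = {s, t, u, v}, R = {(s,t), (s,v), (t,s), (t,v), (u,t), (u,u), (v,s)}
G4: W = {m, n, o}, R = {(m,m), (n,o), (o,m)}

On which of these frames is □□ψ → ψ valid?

G1, G3

This is the axiom for a generalized confluence (Geach) condition; its first-order frame correspondent is ∀x ∃w (xR²w ∧ x = w).
G1: holds.
G2: fails — at v but no t with vR²t and v=t.
G3: holds.
G4: fails — at n but no w with nR²w and n=w.
Valid on: G1, G3.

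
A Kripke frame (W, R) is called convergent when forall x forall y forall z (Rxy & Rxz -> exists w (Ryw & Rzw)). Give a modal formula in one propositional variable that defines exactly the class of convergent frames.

◇□ψ → □◇ψ

A defining formula is ◇□ψ → □◇ψ (the .2 axiom).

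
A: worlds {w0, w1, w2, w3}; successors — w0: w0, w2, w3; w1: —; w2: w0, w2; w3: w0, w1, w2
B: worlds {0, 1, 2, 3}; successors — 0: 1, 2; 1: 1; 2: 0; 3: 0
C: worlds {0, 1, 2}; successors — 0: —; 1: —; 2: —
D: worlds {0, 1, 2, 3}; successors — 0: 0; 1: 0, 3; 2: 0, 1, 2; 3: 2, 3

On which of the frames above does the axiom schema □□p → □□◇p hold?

C, D

The schema corresponds to a generalized confluence (Geach) condition: ∀x ∀z (xR²z → ∃w (xR²w ∧ zRw)).
A: fails — w0R²w1 but no w with w0R²w and w1Rw.
B: fails — 2R²2 but no w with 2R²w and 2Rw.
C: ✓.
D: ✓.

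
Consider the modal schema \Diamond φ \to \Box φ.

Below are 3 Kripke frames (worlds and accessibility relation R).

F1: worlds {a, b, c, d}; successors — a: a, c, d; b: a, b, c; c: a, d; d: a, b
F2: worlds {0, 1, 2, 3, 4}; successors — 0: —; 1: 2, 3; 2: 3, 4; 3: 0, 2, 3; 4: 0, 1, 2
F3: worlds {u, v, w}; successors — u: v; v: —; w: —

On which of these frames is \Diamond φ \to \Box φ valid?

This is the axiom for partial functionality; its first-order frame correspondent is \forall x \forall y \forall z (Rxy \wedge Rxz \to y = z).
F1: fails — a sees both a and c.
F2: fails — 1 sees both 2 and 3.
F3: holds.
Valid on: F3.

F3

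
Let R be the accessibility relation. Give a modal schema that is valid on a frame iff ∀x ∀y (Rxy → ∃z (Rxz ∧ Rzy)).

A defining formula is □□ψ → □ψ (the C4 axiom).
Suppose □□ψ→□ψ is valid. Take Rxy and set V(ψ)={w : xR²w}. Then □□ψ at x, so □ψ at x, so ψ at y, i.e. ∃z(Rxz∧Rzy).

□□ψ → □ψ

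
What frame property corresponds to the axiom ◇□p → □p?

Replacing p by ¬p and contraposing gives the equivalent schema ◇p → □◇p.
Suppose ◇p→□◇p is valid. Take Rxy, Rxz and set V(p)={y}. Then ◇p at x, so □◇p at x, so ◇p at z, so some w with Rzw has p; w=y, i.e. Rzy. By symmetry of the argument, Ryz.

the Euclidean property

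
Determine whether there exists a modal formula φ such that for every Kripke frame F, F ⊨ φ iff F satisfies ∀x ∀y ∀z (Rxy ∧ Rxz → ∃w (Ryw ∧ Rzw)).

Definable; ◇□q → □◇q defines it

The condition is convergence. A defining modal formula is ◇□q → □◇q.
Suppose ◇□q→□◇q is valid. Take Rxy, Rxz and set V(q)={w : Ryw}. Then □q at y so ◇□q at x, so □◇q at x, so ◇q at z, giving w with Rzw and Ryw.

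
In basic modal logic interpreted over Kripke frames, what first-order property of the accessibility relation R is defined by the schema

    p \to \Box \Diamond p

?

Suppose p→□◇p is valid. Take Rxy and set V(p)={x}. Then p at x, so □◇p at x, so ◇p at y, so some z with Ryz has p; z=x, i.e. Ryx.

Symmetry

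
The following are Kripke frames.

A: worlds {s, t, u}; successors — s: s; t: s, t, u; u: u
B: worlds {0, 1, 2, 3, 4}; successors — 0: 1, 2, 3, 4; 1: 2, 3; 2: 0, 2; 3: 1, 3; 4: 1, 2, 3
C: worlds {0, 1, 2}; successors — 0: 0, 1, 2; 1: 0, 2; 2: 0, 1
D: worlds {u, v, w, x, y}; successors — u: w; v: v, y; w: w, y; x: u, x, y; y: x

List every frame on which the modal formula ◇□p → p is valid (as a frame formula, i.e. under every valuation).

C

This is the axiom for symmetry; its first-order frame correspondent is ∀x ∀y (Rxy → Ryx).
A: fails — Rts but not Rst.
B: fails — R12 but not R21.
C: condition met.
D: fails — Ruw but not Rwu.
Valid on: C.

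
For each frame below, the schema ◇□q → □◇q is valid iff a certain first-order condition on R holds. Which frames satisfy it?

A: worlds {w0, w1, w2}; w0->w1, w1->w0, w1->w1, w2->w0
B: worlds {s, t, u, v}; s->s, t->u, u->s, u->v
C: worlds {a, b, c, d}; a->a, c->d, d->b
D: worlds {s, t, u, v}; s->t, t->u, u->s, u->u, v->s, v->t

A

This is the axiom for convergence; its first-order frame correspondent is ∀x ∀y ∀z (Rxy ∧ Rxz → ∃w (Ryw ∧ Rzw)).
A: condition met.
B: fails — Rus and Ruv but s and v have no common successor.
C: fails — Rdb and Rdb but b and b have no common successor.
D: fails — Ruu and Rus but u and s have no common successor.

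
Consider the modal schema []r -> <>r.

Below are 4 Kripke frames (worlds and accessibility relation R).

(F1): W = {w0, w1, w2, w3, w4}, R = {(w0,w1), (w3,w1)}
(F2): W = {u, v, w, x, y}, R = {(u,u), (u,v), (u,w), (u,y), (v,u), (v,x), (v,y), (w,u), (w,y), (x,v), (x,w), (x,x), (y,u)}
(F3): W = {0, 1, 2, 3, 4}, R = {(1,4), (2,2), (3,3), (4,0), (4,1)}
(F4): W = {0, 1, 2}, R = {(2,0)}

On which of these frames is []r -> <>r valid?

The schema corresponds to seriality: forall x exists y Rxy.
(F1): fails — world w1 has no successor.
(F2): satisfies the condition.
(F3): fails — world 0 has no successor.
(F4): fails — world 0 has no successor.

(F2)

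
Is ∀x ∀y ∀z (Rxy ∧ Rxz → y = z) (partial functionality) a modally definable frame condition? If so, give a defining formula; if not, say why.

Yes: it is partial functionality, defined by the CD schema ◇r → □r.
Suppose ◇r→□r is valid. Take Rxy, Rxz and set V(r)={y}. Then ◇r at x, so □r at x, so r at z, i.e. z=y.

Definable; ◇r → □r defines it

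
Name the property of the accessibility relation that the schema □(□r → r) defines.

Suppose □(□r→r) is valid. Take Rxy and set V(r)={w : Ryw}. Then at y, □r holds; since □(□r→r) at x, □r→r at y, so r at y, i.e. Ryy.
The converse is a direct semantic check.
So the correspondent is shift-reflexivity.

shift-reflexivity: ∀x ∀y (Rxy → Ryy)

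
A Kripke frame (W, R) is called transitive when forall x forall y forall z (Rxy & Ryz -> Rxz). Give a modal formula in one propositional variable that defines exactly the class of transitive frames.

□s → □□s

This is transitivity; the standard corresponding axiom is 4: □s → □□s.
Suppose □s→□□s is valid. Take Rxy, Ryz and set V(s)={w : Rxw}. Then □s at x, so □□s at x, so □s at y, so s at z, i.e. Rxz.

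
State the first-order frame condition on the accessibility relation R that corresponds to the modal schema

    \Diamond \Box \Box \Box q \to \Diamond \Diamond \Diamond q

\forall x \forall y (xRy \to \exists w (y R^3 w \wedge x R^3 w))

This is a Sahlqvist (Geach-type) schema ◇^1□^3q → □^0◇^3q.
First-order correspondent: \forall x \forall y (xRy \to \exists w (y R^3 w \wedge x R^3 w)).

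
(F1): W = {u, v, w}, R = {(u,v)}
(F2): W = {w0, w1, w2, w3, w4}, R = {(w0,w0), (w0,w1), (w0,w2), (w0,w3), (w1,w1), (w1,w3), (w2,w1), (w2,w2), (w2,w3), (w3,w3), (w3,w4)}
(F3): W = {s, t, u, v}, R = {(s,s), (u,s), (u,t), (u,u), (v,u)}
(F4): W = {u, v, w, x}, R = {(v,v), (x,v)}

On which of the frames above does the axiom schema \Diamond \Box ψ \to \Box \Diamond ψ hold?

Frame correspondent (Sahlqvist): \forall x \forall y \forall z (Rxy \wedge Rxz \to \exists w (Ryw \wedge Rzw)) — i.e. convergence.
(F1): fails — Ruv and Ruv but v and v have no common successor.
(F2): fails — Rw3w3 and Rw3w4 but w3 and w4 have no common successor.
(F3): fails — Rut and Rut but t and t have no common successor.
(F4): holds.

(F4)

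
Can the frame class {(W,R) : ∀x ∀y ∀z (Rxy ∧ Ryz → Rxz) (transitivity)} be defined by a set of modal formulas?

Yes, by □r → □□r

The condition is transitivity. A defining modal formula is □r → □□r.
Suppose □r→□□r is valid. Take Rxy, Ryz and set V(r)={w : Rxw}. Then □r at x, so □□r at x, so □r at y, so r at z, i.e. Rxz.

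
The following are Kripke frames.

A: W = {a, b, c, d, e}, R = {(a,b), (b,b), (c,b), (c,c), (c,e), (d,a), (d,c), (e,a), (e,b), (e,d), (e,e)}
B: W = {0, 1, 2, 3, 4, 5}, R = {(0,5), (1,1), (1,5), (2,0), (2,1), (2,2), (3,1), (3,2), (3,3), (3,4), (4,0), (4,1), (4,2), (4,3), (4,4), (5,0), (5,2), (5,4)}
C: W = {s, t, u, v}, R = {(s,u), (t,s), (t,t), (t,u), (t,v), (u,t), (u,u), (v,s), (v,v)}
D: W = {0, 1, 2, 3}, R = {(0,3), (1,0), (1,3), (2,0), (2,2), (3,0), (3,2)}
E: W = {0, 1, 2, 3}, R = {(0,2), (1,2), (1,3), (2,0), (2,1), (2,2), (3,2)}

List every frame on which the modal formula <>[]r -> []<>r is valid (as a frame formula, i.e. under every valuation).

E

Frame correspondent (Sahlqvist): forall x forall y forall z (Rxy & Rxz -> exists w (Ryw & Rzw)) — i.e. convergence.
A: fails — Reb and Red but b and d have no common successor.
B: fails — R11 and R15 but 1 and 5 have no common successor.
C: fails — Rtv and Rts but v and s have no common successor.
D: fails — R10 and R13 but 0 and 3 have no common successor.
E: holds.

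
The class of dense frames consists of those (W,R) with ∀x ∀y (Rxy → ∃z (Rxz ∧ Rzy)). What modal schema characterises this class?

□□s → □s

This is density; the standard corresponding axiom is C4: □□s → □s.
Suppose □□s→□s is valid. Take Rxy and set V(s)={w : xR²w}. Then □□s at x, so □s at x, so s at y, i.e. ∃z(Rxz∧Rzy).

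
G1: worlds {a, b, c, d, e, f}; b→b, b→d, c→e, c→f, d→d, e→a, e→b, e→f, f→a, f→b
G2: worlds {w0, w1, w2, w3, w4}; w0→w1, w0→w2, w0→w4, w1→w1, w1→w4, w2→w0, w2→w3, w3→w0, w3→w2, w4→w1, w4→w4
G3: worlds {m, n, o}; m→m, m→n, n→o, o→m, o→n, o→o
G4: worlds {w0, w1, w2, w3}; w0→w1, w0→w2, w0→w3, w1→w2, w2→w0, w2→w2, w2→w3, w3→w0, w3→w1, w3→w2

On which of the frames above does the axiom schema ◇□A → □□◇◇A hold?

This is the axiom for a generalized confluence (Geach) condition; its first-order frame correspondent is ∀x ∀y ∀z ((xRy ∧ xR²z) → ∃w (yRw ∧ zR²w)).
G1: fails — cRe, cR²a but no w with eRw and aR²w.
G2: fails — w0Rw2, w0R²w1 but no w with w2Rw and w1R²w.
G3: satisfies the condition.
G4: satisfies the condition.

G3, G4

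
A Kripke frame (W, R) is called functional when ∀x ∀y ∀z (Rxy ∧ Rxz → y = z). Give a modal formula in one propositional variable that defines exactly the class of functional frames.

This is partial functionality; the standard corresponding axiom is CD: ◇q → □q.
Suppose ◇q→□q is valid. Take Rxy, Rxz and set V(q)={y}. Then ◇q at x, so □q at x, so q at z, i.e. z=y.

◇q → □q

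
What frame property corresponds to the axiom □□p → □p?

Suppose □□p→□p is valid. Take Rxy and set V(p)={w : xR²w}. Then □□p at x, so □p at x, so p at y, i.e. ∃z(Rxz∧Rzy).
Conversely, on a frame with density the schema holds at every world under every valuation.
So the correspondent is density.

Density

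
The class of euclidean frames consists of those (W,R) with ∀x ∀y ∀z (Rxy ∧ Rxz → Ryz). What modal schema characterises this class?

This is the Euclidean property; the standard corresponding axiom is 5: ◇p → □◇p.
Suppose ◇p→□◇p is valid. Take Rxy, Rxz and set V(p)={y}. Then ◇p at x, so □◇p at x, so ◇p at z, so some w with Rzw has p; w=y, i.e. Rzy. By symmetry of the argument, Ryz.

◇p → □◇p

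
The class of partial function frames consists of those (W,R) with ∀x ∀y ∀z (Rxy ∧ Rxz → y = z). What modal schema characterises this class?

This is partial functionality; the standard corresponding axiom is CD: ◇r → □r.
Suppose ◇r→□r is valid. Take Rxy, Rxz and set V(r)={y}. Then ◇r at x, so □r at x, so r at z, i.e. z=y.

◇r → □r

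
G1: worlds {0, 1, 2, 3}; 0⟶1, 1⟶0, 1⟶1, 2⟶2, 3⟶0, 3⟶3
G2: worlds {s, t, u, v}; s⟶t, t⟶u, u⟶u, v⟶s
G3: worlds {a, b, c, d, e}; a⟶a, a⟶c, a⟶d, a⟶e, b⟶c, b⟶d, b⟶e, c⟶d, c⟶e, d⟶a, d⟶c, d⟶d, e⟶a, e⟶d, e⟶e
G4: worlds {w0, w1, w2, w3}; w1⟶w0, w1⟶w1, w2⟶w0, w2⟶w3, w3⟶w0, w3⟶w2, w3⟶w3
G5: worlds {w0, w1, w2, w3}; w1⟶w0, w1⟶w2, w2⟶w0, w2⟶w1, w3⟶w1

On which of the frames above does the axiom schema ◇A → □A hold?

This is the axiom for partial functionality; its first-order frame correspondent is ∀x ∀y ∀z (Rxy ∧ Rxz → y = z).
G1: fails — 1 sees both 0 and 1.
G2: ✓.
G3: fails — a sees both a and c.
G4: fails — w1 sees both w0 and w1.
G5: fails — w1 sees both w0 and w2.
Valid on: G2.

G2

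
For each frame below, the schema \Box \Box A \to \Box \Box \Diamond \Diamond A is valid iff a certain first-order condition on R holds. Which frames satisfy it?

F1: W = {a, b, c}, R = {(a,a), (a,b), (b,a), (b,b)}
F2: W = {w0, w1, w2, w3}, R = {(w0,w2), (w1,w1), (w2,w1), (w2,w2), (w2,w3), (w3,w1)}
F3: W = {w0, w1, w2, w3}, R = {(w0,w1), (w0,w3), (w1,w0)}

F1, F2

This is the axiom for a generalized confluence (Geach) condition; its first-order frame correspondent is \forall x \forall z (x R^2 z \to \exists w (x R^2 w \wedge z R^2 w)).
F1: ✓.
F2: ✓.
F3: fails — w1R²w3 but no w with w1R²w and w3R²w.
Valid on: F1, F2.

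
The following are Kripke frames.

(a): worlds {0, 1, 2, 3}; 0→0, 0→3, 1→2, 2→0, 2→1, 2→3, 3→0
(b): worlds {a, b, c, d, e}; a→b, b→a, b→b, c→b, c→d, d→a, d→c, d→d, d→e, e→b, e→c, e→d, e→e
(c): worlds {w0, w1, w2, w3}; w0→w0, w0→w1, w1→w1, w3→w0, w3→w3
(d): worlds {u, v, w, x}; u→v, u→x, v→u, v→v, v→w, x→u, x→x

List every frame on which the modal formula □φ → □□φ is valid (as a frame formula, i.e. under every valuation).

Frame correspondent (Sahlqvist): ∀x ∀y ∀z (Rxy ∧ Ryz → Rxz) — i.e. transitivity.
(a): fails — R12 and R23 but not R13.
(b): fails — Reb and Rba but not Rea.
(c): fails — Rw3w0 and Rw0w1 but not Rw3w1.
(d): fails — Ruv and Rvw but not Ruw.

none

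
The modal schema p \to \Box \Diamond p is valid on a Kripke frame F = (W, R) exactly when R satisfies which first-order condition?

Suppose p→□◇p is valid. Take Rxy and set V(p)={x}. Then p at x, so □◇p at x, so ◇p at y, so some z with Ryz has p; z=x, i.e. Ryx.
The converse is a direct semantic check.
Frame condition: \forall x \forall y (Rxy \to Ryx).

Symmetry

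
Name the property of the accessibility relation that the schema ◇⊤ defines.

◇⊤ holds at w iff w has a successor, so frame-validity of ◇⊤ is exactly seriality. Equivalently via □φ → ◇φ:
Suppose □φ→◇φ is valid. At any x set V(φ)=W. Then □φ at x, so ◇φ at x, so x has a successor.

Seriality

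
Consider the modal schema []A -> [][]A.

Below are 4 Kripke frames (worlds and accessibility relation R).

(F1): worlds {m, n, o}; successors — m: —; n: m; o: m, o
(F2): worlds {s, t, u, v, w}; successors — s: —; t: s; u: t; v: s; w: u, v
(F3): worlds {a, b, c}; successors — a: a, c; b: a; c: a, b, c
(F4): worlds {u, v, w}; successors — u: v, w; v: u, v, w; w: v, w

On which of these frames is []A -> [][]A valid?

This is the axiom for transitivity; its first-order frame correspondent is forall x forall y forall z (Rxy & Ryz -> Rxz).
(F1): satisfies the condition.
(F2): fails — Rwu and Rut but not Rwt.
(F3): fails — Rba and Rac but not Rbc.
(F4): fails — Ruv and Rvu but not Ruu.

(F1)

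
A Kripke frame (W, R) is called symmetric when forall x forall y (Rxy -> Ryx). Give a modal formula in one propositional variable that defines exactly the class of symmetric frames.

s → □◇s

The condition is symmetry. The B schema s → □◇s defines it.
Suppose s→□◇s is valid. Take Rxy and set V(s)={x}. Then s at x, so □◇s at x, so ◇s at y, so some z with Ryz has s; z=x, i.e. Ryx.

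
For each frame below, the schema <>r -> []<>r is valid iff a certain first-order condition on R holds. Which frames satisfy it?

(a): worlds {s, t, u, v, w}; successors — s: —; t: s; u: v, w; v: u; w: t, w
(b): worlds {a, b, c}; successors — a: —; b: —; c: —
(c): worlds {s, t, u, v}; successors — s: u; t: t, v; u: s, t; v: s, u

The schema corresponds to the Euclidean property: forall x forall y forall z (Rxy & Rxz -> Ryz).
(a): fails — Rts and Rts but not Rss.
(b): condition met.
(c): fails — Rsu and Rsu but not Ruu.

(b)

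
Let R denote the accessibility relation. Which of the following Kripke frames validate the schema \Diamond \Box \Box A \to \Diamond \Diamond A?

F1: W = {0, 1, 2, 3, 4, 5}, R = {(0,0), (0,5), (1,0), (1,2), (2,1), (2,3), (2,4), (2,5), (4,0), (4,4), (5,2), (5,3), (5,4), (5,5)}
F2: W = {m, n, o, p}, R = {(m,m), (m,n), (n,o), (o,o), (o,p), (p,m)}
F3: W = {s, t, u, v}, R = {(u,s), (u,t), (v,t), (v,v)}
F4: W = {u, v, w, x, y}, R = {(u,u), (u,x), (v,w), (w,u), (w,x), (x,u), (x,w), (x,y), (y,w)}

This is the axiom for a generalized confluence (Geach) condition; its first-order frame correspondent is \forall x \forall y (xRy \to \exists w (y R^2 w \wedge x R^2 w)).
F1: fails — 2R3 but no w with 3R²w and 2R²w.
F2: condition met.
F3: fails — uRs but no w with sR²w and uR²w.
F4: condition met.
Valid on: F2, F4.

F2, F4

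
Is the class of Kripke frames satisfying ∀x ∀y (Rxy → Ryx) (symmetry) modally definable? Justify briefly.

Yes, by q → □◇q

The condition is symmetry. A defining modal formula is q → □◇q.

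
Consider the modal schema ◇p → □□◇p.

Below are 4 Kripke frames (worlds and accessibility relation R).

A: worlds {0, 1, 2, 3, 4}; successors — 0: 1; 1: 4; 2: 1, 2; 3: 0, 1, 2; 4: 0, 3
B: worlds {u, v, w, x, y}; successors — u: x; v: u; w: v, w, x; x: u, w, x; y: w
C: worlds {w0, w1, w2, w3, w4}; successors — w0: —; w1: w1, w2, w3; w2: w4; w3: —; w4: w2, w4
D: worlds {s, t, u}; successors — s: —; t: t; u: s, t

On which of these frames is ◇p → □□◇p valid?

none

The schema corresponds to a generalized confluence (Geach) condition: ∀x ∀y ∀z ((xRy ∧ xR²z) → ∃w (y = w ∧ zRw)).
A: fails — 0R1, 0R²4 but no w with 1=w and 4Rw.
B: fails — wRv, wR²u but no t with v=t and uRt.
C: fails — w1Rw1, w1R²w2 but no w with w1=w and w2Rw.
D: fails — uRs, uR²t but no w with s=w and tRw.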